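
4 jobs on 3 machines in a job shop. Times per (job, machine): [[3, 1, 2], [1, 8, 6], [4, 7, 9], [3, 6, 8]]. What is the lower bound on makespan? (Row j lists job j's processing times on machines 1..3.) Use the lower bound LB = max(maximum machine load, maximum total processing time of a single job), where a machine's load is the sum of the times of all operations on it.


Machine loads:
  Machine 1: 3 + 1 + 4 + 3 = 11
  Machine 2: 1 + 8 + 7 + 6 = 22
  Machine 3: 2 + 6 + 9 + 8 = 25
Max machine load = 25
Job totals:
  Job 1: 6
  Job 2: 15
  Job 3: 20
  Job 4: 17
Max job total = 20
Lower bound = max(25, 20) = 25

25


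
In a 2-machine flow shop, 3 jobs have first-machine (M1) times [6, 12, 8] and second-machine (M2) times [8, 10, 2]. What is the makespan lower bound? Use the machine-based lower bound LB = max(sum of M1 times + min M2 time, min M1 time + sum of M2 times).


LB1 = sum(M1 times) + min(M2 times) = 26 + 2 = 28
LB2 = min(M1 times) + sum(M2 times) = 6 + 20 = 26
Lower bound = max(LB1, LB2) = max(28, 26) = 28

28


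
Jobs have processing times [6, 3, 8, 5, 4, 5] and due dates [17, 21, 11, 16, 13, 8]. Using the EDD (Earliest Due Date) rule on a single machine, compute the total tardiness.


Sort by due date (EDD order): [(5, 8), (8, 11), (4, 13), (5, 16), (6, 17), (3, 21)]
Compute completion times and tardiness:
  Job 1: p=5, d=8, C=5, tardiness=max(0,5-8)=0
  Job 2: p=8, d=11, C=13, tardiness=max(0,13-11)=2
  Job 3: p=4, d=13, C=17, tardiness=max(0,17-13)=4
  Job 4: p=5, d=16, C=22, tardiness=max(0,22-16)=6
  Job 5: p=6, d=17, C=28, tardiness=max(0,28-17)=11
  Job 6: p=3, d=21, C=31, tardiness=max(0,31-21)=10
Total tardiness = 33

33


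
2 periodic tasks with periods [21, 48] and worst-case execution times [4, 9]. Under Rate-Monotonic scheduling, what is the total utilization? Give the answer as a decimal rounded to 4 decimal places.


Compute individual utilizations (exact fractions):
  Task 1: C/T = 4/21 (approx. 0.1905)
  Task 2: C/T = 9/48 = 3/16 (approx. 0.1875)
Total utilization U = 4/21 + 3/16 = 127/336
Rounded to 4 decimal places: U = 0.3780
RM (Liu & Layland) bound for 2 tasks = 0.828427; compare with U = 127/336 (approx. 0.377976)
U <= bound, so schedulable by RM sufficient condition.

0.3780


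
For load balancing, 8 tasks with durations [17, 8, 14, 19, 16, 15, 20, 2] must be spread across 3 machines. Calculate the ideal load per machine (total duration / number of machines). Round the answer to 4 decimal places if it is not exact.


Total processing time = 17 + 8 + 14 + 19 + 16 + 15 + 20 + 2 = 111
Number of machines = 3
Ideal balanced load = 111 / 3 = 37.0

37.0


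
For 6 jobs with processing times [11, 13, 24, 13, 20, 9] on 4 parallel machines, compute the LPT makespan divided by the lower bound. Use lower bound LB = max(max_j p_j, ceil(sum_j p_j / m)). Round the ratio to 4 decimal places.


LPT order: [24, 20, 13, 13, 11, 9]
Machine loads after assignment: [24, 20, 24, 22]
LPT makespan = 24
Lower bound = max(max_job, ceil(total/4)) = max(24, 23) = 24
Ratio = 24 / 24 = 1.0

1.0


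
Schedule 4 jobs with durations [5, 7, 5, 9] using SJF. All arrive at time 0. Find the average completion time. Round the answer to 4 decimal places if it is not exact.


SJF order (ascending): [5, 5, 7, 9]
Completion times:
  Job 1: burst=5, C=5
  Job 2: burst=5, C=10
  Job 3: burst=7, C=17
  Job 4: burst=9, C=26
Average completion = 58/4 = 14.5

14.5


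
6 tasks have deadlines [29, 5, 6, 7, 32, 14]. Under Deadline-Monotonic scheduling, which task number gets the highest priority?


Sort tasks by relative deadline (ascending):
  Task 2: deadline = 5
  Task 3: deadline = 6
  Task 4: deadline = 7
  Task 6: deadline = 14
  Task 1: deadline = 29
  Task 5: deadline = 32
Priority order (highest first): [2, 3, 4, 6, 1, 5]
Highest priority task = 2

2


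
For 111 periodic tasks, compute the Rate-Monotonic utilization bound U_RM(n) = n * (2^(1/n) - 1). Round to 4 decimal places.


Compute 2^(1/111) = 1.0062641072
Subtract 1: 1.0062641072 - 1 = 0.0062641072
Multiply by n: 111 * 0.0062641072 = 0.6953158992
Round to 4 dp: 0.6953

0.6953


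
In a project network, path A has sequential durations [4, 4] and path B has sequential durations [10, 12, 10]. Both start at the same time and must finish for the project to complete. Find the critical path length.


Path A total = 4 + 4 = 8
Path B total = 10 + 12 + 10 = 32
Critical path = longest path = max(8, 32) = 32

32


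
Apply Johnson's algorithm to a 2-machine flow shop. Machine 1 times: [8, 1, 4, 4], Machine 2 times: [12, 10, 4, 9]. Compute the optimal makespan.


Apply Johnson's rule:
  Group 1 (a <= b): [(2, 1, 10), (3, 4, 4), (4, 4, 9), (1, 8, 12)]
  Group 2 (a > b): []
Optimal job order: [2, 3, 4, 1]
Schedule:
  Job 2: M1 done at 1, M2 done at 11
  Job 3: M1 done at 5, M2 done at 15
  Job 4: M1 done at 9, M2 done at 24
  Job 1: M1 done at 17, M2 done at 36
Makespan = 36

36


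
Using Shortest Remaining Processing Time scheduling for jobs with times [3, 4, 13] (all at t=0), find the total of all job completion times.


Since all jobs arrive at t=0, SRPT equals SPT ordering.
SPT order: [3, 4, 13]
Completion times:
  Job 1: p=3, C=3
  Job 2: p=4, C=7
  Job 3: p=13, C=20
Total completion time = 3 + 7 + 20 = 30

30


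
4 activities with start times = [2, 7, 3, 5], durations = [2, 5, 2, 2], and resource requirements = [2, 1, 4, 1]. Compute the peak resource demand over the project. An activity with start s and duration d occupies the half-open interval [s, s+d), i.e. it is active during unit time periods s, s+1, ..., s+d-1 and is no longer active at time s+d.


Each activity i is active on [start_i, start_i + duration_i).
Compute total resource usage per time slot:
  t=0: active resources = [], total = 0
  t=1: active resources = [], total = 0
  t=2: active resources = [2], total = 2
  t=3: active resources = [2, 4], total = 6
  t=4: active resources = [4], total = 4
  t=5: active resources = [1], total = 1
  t=6: active resources = [1], total = 1
  t=7: active resources = [1], total = 1
  t=8: active resources = [1], total = 1
  t=9: active resources = [1], total = 1
  t=10: active resources = [1], total = 1
  t=11: active resources = [1], total = 1
Peak resource demand = 6

6


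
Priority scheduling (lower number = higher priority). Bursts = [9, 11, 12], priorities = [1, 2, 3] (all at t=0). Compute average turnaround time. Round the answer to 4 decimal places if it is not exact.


Sort by priority (ascending = highest first):
Order: [(1, 9), (2, 11), (3, 12)]
Completion times:
  Priority 1, burst=9, C=9
  Priority 2, burst=11, C=20
  Priority 3, burst=12, C=32
Average turnaround = 61/3 = 20.3333

20.3333


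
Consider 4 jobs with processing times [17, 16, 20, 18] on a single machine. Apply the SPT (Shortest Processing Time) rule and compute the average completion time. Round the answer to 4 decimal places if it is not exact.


Sort jobs by processing time (SPT order): [16, 17, 18, 20]
Compute completion times sequentially:
  Job 1: processing = 16, completes at 16
  Job 2: processing = 17, completes at 33
  Job 3: processing = 18, completes at 51
  Job 4: processing = 20, completes at 71
Sum of completion times = 171
Average completion time = 171/4 = 42.75

42.75


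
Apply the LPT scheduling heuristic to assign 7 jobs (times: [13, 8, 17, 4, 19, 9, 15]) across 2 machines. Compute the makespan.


Sort jobs in decreasing order (LPT): [19, 17, 15, 13, 9, 8, 4]
Assign each job to the least loaded machine:
  Machine 1: jobs [19, 13, 9], load = 41
  Machine 2: jobs [17, 15, 8, 4], load = 44
Makespan = max load = 44

44


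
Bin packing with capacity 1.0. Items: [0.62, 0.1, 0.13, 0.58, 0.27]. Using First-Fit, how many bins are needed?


Place items sequentially using First-Fit:
  Item 0.62 -> new Bin 1
  Item 0.1 -> Bin 1 (now 0.72)
  Item 0.13 -> Bin 1 (now 0.85)
  Item 0.58 -> new Bin 2
  Item 0.27 -> Bin 2 (now 0.85)
Total bins used = 2

2


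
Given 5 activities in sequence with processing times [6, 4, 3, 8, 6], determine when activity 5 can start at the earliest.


Activity 5 starts after activities 1 through 4 complete.
Predecessor durations: [6, 4, 3, 8]
ES = 6 + 4 + 3 + 8 = 21

21


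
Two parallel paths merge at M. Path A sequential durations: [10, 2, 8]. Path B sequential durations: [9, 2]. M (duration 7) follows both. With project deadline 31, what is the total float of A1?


Forward pass: ES(A1) = sum of predecessors on chain A = 0
EF = ES + duration = 0 + 10 = 10
Backward pass: LF(M) = deadline = 31; LS(M) = 31 - 7 = 24
LF(A1) = LS(M) - sum(successors on chain A) = 24 - 10 = 14
LS = LF - duration = 14 - 10 = 4
Total float = LS - ES = 4 - 0 = 4

4


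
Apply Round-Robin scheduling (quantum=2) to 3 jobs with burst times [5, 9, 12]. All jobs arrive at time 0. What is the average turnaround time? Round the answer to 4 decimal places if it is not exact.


Time quantum = 2
Execution trace:
  J1 runs 2 units, time = 2
  J2 runs 2 units, time = 4
  J3 runs 2 units, time = 6
  J1 runs 2 units, time = 8
  J2 runs 2 units, time = 10
  J3 runs 2 units, time = 12
  J1 runs 1 units, time = 13
  J2 runs 2 units, time = 15
  J3 runs 2 units, time = 17
  J2 runs 2 units, time = 19
  J3 runs 2 units, time = 21
  J2 runs 1 units, time = 22
  J3 runs 2 units, time = 24
  J3 runs 2 units, time = 26
Finish times: [13, 22, 26]
Average turnaround = 61/3 = 20.3333

20.3333


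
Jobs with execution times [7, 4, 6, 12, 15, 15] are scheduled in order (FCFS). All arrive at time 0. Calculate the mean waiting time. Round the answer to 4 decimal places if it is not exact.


FCFS order (as given): [7, 4, 6, 12, 15, 15]
Waiting times:
  Job 1: wait = 0
  Job 2: wait = 7
  Job 3: wait = 11
  Job 4: wait = 17
  Job 5: wait = 29
  Job 6: wait = 44
Sum of waiting times = 108
Average waiting time = 108/6 = 18.0

18.0


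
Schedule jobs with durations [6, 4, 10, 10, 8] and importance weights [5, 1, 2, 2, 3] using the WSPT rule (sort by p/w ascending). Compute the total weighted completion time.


Compute p/w ratios and sort ascending (WSPT): [(6, 5), (8, 3), (4, 1), (10, 2), (10, 2)]
Compute weighted completion times:
  Job (p=6,w=5): C=6, w*C=5*6=30
  Job (p=8,w=3): C=14, w*C=3*14=42
  Job (p=4,w=1): C=18, w*C=1*18=18
  Job (p=10,w=2): C=28, w*C=2*28=56
  Job (p=10,w=2): C=38, w*C=2*38=76
Total weighted completion time = 222

222


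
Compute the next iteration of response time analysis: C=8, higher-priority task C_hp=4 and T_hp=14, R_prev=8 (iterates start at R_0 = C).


R_next = C + ceil(R_prev / T_hp) * C_hp
ceil(8 / 14) = ceil(0.5714) = 1
Interference = 1 * 4 = 4
R_next = 8 + 4 = 12

12


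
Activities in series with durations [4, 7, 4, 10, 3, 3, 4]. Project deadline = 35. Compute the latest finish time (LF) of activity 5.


LF(activity 5) = deadline - sum of successor durations
Successors: activities 6 through 7 with durations [3, 4]
Sum of successor durations = 7
LF = 35 - 7 = 28

28


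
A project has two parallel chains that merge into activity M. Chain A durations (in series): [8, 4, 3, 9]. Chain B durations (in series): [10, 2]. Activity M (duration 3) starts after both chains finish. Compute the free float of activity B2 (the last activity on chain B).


ES(B2) = sum of predecessors on chain B = 10
EF(B2) = ES + duration = 10 + 2 = 12
Successor of B2 is M. ES(M) = max(sum(A), sum(B)) = max(24, 12) = 24
Free float = ES(successor) - EF(current) = 24 - 12 = 12

12


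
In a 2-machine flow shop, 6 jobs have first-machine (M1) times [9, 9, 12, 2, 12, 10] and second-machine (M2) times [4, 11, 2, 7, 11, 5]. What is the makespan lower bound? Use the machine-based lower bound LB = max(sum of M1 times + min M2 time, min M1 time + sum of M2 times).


LB1 = sum(M1 times) + min(M2 times) = 54 + 2 = 56
LB2 = min(M1 times) + sum(M2 times) = 2 + 40 = 42
Lower bound = max(LB1, LB2) = max(56, 42) = 56

56


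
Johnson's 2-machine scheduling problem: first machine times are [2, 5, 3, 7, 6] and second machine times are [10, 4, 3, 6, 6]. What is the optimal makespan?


Apply Johnson's rule:
  Group 1 (a <= b): [(1, 2, 10), (3, 3, 3), (5, 6, 6)]
  Group 2 (a > b): [(4, 7, 6), (2, 5, 4)]
Optimal job order: [1, 3, 5, 4, 2]
Schedule:
  Job 1: M1 done at 2, M2 done at 12
  Job 3: M1 done at 5, M2 done at 15
  Job 5: M1 done at 11, M2 done at 21
  Job 4: M1 done at 18, M2 done at 27
  Job 2: M1 done at 23, M2 done at 31
Makespan = 31

31


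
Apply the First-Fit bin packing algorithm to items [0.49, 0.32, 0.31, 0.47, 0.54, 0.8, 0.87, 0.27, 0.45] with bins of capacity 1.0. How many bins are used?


Place items sequentially using First-Fit:
  Item 0.49 -> new Bin 1
  Item 0.32 -> Bin 1 (now 0.81)
  Item 0.31 -> new Bin 2
  Item 0.47 -> Bin 2 (now 0.78)
  Item 0.54 -> new Bin 3
  Item 0.8 -> new Bin 4
  Item 0.87 -> new Bin 5
  Item 0.27 -> Bin 3 (now 0.81)
  Item 0.45 -> new Bin 6
Total bins used = 6

6


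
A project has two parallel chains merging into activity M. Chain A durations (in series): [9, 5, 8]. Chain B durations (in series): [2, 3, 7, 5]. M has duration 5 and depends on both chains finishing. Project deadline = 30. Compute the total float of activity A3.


Forward pass: ES(A3) = sum of predecessors on chain A = 14
EF = ES + duration = 14 + 8 = 22
Backward pass: LF(M) = deadline = 30; LS(M) = 30 - 5 = 25
LF(A3) = LS(M) - sum(successors on chain A) = 25 - 0 = 25
LS = LF - duration = 25 - 8 = 17
Total float = LS - ES = 17 - 14 = 3

3


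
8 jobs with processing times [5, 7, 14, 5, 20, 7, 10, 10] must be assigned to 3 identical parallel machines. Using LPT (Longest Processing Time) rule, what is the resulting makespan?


Sort jobs in decreasing order (LPT): [20, 14, 10, 10, 7, 7, 5, 5]
Assign each job to the least loaded machine:
  Machine 1: jobs [20, 7], load = 27
  Machine 2: jobs [14, 7, 5], load = 26
  Machine 3: jobs [10, 10, 5], load = 25
Makespan = max load = 27

27


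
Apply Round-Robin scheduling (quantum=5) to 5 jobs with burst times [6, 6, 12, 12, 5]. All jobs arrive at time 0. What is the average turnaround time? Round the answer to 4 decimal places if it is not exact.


Time quantum = 5
Execution trace:
  J1 runs 5 units, time = 5
  J2 runs 5 units, time = 10
  J3 runs 5 units, time = 15
  J4 runs 5 units, time = 20
  J5 runs 5 units, time = 25
  J1 runs 1 units, time = 26
  J2 runs 1 units, time = 27
  J3 runs 5 units, time = 32
  J4 runs 5 units, time = 37
  J3 runs 2 units, time = 39
  J4 runs 2 units, time = 41
Finish times: [26, 27, 39, 41, 25]
Average turnaround = 158/5 = 31.6

31.6


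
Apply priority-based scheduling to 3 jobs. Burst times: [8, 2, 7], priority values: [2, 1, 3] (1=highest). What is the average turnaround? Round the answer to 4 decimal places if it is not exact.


Sort by priority (ascending = highest first):
Order: [(1, 2), (2, 8), (3, 7)]
Completion times:
  Priority 1, burst=2, C=2
  Priority 2, burst=8, C=10
  Priority 3, burst=7, C=17
Average turnaround = 29/3 = 9.6667

9.6667


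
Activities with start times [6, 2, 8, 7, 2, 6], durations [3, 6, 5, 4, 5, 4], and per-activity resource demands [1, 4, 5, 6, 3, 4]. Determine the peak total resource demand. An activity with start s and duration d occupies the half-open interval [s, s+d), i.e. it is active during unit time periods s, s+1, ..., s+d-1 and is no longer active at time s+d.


Each activity i is active on [start_i, start_i + duration_i).
Compute total resource usage per time slot:
  t=0: active resources = [], total = 0
  t=1: active resources = [], total = 0
  t=2: active resources = [4, 3], total = 7
  t=3: active resources = [4, 3], total = 7
  t=4: active resources = [4, 3], total = 7
  t=5: active resources = [4, 3], total = 7
  t=6: active resources = [1, 4, 3, 4], total = 12
  t=7: active resources = [1, 4, 6, 4], total = 15
  t=8: active resources = [1, 5, 6, 4], total = 16
  t=9: active resources = [5, 6, 4], total = 15
  t=10: active resources = [5, 6], total = 11
  t=11: active resources = [5], total = 5
  t=12: active resources = [5], total = 5
Peak resource demand = 16

16


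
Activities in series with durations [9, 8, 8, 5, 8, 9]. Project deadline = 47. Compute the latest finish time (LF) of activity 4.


LF(activity 4) = deadline - sum of successor durations
Successors: activities 5 through 6 with durations [8, 9]
Sum of successor durations = 17
LF = 47 - 17 = 30

30


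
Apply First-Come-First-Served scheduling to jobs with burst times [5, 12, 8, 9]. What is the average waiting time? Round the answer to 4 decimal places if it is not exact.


FCFS order (as given): [5, 12, 8, 9]
Waiting times:
  Job 1: wait = 0
  Job 2: wait = 5
  Job 3: wait = 17
  Job 4: wait = 25
Sum of waiting times = 47
Average waiting time = 47/4 = 11.75

11.75


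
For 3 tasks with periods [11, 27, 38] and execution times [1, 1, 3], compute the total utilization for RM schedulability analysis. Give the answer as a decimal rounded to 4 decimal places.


Compute individual utilizations (exact fractions):
  Task 1: C/T = 1/11 (approx. 0.0909)
  Task 2: C/T = 1/27 (approx. 0.037)
  Task 3: C/T = 3/38 (approx. 0.0789)
Total utilization U = 1/11 + 1/27 + 3/38 = 2335/11286
Rounded to 4 decimal places: U = 0.2069
RM (Liu & Layland) bound for 3 tasks = 0.779763; compare with U = 2335/11286 (approx. 0.206893)
U <= bound, so schedulable by RM sufficient condition.

0.2069


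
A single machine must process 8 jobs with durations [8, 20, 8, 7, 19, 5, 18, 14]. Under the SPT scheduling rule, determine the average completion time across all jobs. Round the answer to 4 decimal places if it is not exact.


Sort jobs by processing time (SPT order): [5, 7, 8, 8, 14, 18, 19, 20]
Compute completion times sequentially:
  Job 1: processing = 5, completes at 5
  Job 2: processing = 7, completes at 12
  Job 3: processing = 8, completes at 20
  Job 4: processing = 8, completes at 28
  Job 5: processing = 14, completes at 42
  Job 6: processing = 18, completes at 60
  Job 7: processing = 19, completes at 79
  Job 8: processing = 20, completes at 99
Sum of completion times = 345
Average completion time = 345/8 = 43.125

43.125


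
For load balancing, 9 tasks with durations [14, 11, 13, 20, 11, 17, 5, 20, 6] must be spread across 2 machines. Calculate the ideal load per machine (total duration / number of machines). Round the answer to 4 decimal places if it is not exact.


Total processing time = 14 + 11 + 13 + 20 + 11 + 17 + 5 + 20 + 6 = 117
Number of machines = 2
Ideal balanced load = 117 / 2 = 58.5

58.5


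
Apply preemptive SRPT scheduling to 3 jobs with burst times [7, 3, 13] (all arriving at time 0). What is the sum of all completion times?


Since all jobs arrive at t=0, SRPT equals SPT ordering.
SPT order: [3, 7, 13]
Completion times:
  Job 1: p=3, C=3
  Job 2: p=7, C=10
  Job 3: p=13, C=23
Total completion time = 3 + 10 + 23 = 36

36


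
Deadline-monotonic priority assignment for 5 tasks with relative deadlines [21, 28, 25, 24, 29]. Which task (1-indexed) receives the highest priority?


Sort tasks by relative deadline (ascending):
  Task 1: deadline = 21
  Task 4: deadline = 24
  Task 3: deadline = 25
  Task 2: deadline = 28
  Task 5: deadline = 29
Priority order (highest first): [1, 4, 3, 2, 5]
Highest priority task = 1

1


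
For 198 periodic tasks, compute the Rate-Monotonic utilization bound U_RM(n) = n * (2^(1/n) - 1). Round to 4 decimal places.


Compute 2^(1/198) = 1.0035068781
Subtract 1: 1.0035068781 - 1 = 0.0035068781
Multiply by n: 198 * 0.0035068781 = 0.6943618638
Round to 4 dp: 0.6944

0.6944


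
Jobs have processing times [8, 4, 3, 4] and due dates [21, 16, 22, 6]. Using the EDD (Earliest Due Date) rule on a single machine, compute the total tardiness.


Sort by due date (EDD order): [(4, 6), (4, 16), (8, 21), (3, 22)]
Compute completion times and tardiness:
  Job 1: p=4, d=6, C=4, tardiness=max(0,4-6)=0
  Job 2: p=4, d=16, C=8, tardiness=max(0,8-16)=0
  Job 3: p=8, d=21, C=16, tardiness=max(0,16-21)=0
  Job 4: p=3, d=22, C=19, tardiness=max(0,19-22)=0
Total tardiness = 0

0


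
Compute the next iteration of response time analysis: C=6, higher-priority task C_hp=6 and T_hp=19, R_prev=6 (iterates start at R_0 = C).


R_next = C + ceil(R_prev / T_hp) * C_hp
ceil(6 / 19) = ceil(0.3158) = 1
Interference = 1 * 6 = 6
R_next = 6 + 6 = 12

12


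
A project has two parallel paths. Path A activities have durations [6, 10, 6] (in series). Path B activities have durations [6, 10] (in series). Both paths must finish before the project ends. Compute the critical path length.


Path A total = 6 + 10 + 6 = 22
Path B total = 6 + 10 = 16
Critical path = longest path = max(22, 16) = 22

22


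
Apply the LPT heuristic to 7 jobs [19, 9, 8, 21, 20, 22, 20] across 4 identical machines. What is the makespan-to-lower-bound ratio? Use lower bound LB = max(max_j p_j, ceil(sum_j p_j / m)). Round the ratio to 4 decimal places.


LPT order: [22, 21, 20, 20, 19, 9, 8]
Machine loads after assignment: [22, 29, 39, 29]
LPT makespan = 39
Lower bound = max(max_job, ceil(total/4)) = max(22, 30) = 30
Ratio = 39 / 30 = 1.3

1.3


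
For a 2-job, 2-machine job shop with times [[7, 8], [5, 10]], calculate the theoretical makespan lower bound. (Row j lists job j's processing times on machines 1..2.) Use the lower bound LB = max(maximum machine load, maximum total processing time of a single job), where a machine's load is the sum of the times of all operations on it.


Machine loads:
  Machine 1: 7 + 5 = 12
  Machine 2: 8 + 10 = 18
Max machine load = 18
Job totals:
  Job 1: 15
  Job 2: 15
Max job total = 15
Lower bound = max(18, 15) = 18

18


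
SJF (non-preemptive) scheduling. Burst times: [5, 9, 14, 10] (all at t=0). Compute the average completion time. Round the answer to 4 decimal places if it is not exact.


SJF order (ascending): [5, 9, 10, 14]
Completion times:
  Job 1: burst=5, C=5
  Job 2: burst=9, C=14
  Job 3: burst=10, C=24
  Job 4: burst=14, C=38
Average completion = 81/4 = 20.25

20.25


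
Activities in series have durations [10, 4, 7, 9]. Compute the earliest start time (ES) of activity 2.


Activity 2 starts after activities 1 through 1 complete.
Predecessor durations: [10]
ES = 10 = 10

10


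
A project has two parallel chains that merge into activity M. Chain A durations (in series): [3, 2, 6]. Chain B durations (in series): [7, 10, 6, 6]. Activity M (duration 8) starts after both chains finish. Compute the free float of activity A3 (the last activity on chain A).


ES(A3) = sum of predecessors on chain A = 5
EF(A3) = ES + duration = 5 + 6 = 11
Successor of A3 is M. ES(M) = max(sum(A), sum(B)) = max(11, 29) = 29
Free float = ES(successor) - EF(current) = 29 - 11 = 18

18


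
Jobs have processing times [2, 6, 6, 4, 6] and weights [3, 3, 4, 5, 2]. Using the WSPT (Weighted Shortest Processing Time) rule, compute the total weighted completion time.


Compute p/w ratios and sort ascending (WSPT): [(2, 3), (4, 5), (6, 4), (6, 3), (6, 2)]
Compute weighted completion times:
  Job (p=2,w=3): C=2, w*C=3*2=6
  Job (p=4,w=5): C=6, w*C=5*6=30
  Job (p=6,w=4): C=12, w*C=4*12=48
  Job (p=6,w=3): C=18, w*C=3*18=54
  Job (p=6,w=2): C=24, w*C=2*24=48
Total weighted completion time = 186

186


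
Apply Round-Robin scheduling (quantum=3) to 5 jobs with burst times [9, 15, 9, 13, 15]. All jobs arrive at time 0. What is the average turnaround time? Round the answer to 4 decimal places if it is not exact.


Time quantum = 3
Execution trace:
  J1 runs 3 units, time = 3
  J2 runs 3 units, time = 6
  J3 runs 3 units, time = 9
  J4 runs 3 units, time = 12
  J5 runs 3 units, time = 15
  J1 runs 3 units, time = 18
  J2 runs 3 units, time = 21
  J3 runs 3 units, time = 24
  J4 runs 3 units, time = 27
  J5 runs 3 units, time = 30
  J1 runs 3 units, time = 33
  J2 runs 3 units, time = 36
  J3 runs 3 units, time = 39
  J4 runs 3 units, time = 42
  J5 runs 3 units, time = 45
  J2 runs 3 units, time = 48
  J4 runs 3 units, time = 51
  J5 runs 3 units, time = 54
  J2 runs 3 units, time = 57
  J4 runs 1 units, time = 58
  J5 runs 3 units, time = 61
Finish times: [33, 57, 39, 58, 61]
Average turnaround = 248/5 = 49.6

49.6


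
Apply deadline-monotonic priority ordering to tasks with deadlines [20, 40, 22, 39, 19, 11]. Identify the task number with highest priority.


Sort tasks by relative deadline (ascending):
  Task 6: deadline = 11
  Task 5: deadline = 19
  Task 1: deadline = 20
  Task 3: deadline = 22
  Task 4: deadline = 39
  Task 2: deadline = 40
Priority order (highest first): [6, 5, 1, 3, 4, 2]
Highest priority task = 6

6


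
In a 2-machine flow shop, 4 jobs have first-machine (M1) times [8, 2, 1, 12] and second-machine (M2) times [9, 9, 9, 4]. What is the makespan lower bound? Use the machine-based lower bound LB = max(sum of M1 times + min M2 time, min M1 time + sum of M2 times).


LB1 = sum(M1 times) + min(M2 times) = 23 + 4 = 27
LB2 = min(M1 times) + sum(M2 times) = 1 + 31 = 32
Lower bound = max(LB1, LB2) = max(27, 32) = 32

32


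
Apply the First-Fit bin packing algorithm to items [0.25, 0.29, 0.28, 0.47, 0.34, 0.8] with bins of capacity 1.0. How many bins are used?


Place items sequentially using First-Fit:
  Item 0.25 -> new Bin 1
  Item 0.29 -> Bin 1 (now 0.54)
  Item 0.28 -> Bin 1 (now 0.82)
  Item 0.47 -> new Bin 2
  Item 0.34 -> Bin 2 (now 0.81)
  Item 0.8 -> new Bin 3
Total bins used = 3

3


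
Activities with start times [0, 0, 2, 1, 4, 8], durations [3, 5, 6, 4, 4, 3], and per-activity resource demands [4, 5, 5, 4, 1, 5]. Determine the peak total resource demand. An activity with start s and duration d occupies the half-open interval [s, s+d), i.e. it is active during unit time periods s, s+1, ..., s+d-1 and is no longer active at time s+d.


Each activity i is active on [start_i, start_i + duration_i).
Compute total resource usage per time slot:
  t=0: active resources = [4, 5], total = 9
  t=1: active resources = [4, 5, 4], total = 13
  t=2: active resources = [4, 5, 5, 4], total = 18
  t=3: active resources = [5, 5, 4], total = 14
  t=4: active resources = [5, 5, 4, 1], total = 15
  t=5: active resources = [5, 1], total = 6
  t=6: active resources = [5, 1], total = 6
  t=7: active resources = [5, 1], total = 6
  t=8: active resources = [5], total = 5
  t=9: active resources = [5], total = 5
  t=10: active resources = [5], total = 5
Peak resource demand = 18

18


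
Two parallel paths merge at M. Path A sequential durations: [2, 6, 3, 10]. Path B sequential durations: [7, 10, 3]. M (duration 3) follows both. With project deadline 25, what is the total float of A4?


Forward pass: ES(A4) = sum of predecessors on chain A = 11
EF = ES + duration = 11 + 10 = 21
Backward pass: LF(M) = deadline = 25; LS(M) = 25 - 3 = 22
LF(A4) = LS(M) - sum(successors on chain A) = 22 - 0 = 22
LS = LF - duration = 22 - 10 = 12
Total float = LS - ES = 12 - 11 = 1

1


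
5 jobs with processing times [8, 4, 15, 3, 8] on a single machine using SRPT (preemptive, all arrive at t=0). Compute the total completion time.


Since all jobs arrive at t=0, SRPT equals SPT ordering.
SPT order: [3, 4, 8, 8, 15]
Completion times:
  Job 1: p=3, C=3
  Job 2: p=4, C=7
  Job 3: p=8, C=15
  Job 4: p=8, C=23
  Job 5: p=15, C=38
Total completion time = 3 + 7 + 15 + 23 + 38 = 86

86


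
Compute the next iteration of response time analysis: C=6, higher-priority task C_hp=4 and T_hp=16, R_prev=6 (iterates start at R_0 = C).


R_next = C + ceil(R_prev / T_hp) * C_hp
ceil(6 / 16) = ceil(0.375) = 1
Interference = 1 * 4 = 4
R_next = 6 + 4 = 10

10


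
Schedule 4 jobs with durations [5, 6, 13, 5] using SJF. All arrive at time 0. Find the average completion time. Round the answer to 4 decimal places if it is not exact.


SJF order (ascending): [5, 5, 6, 13]
Completion times:
  Job 1: burst=5, C=5
  Job 2: burst=5, C=10
  Job 3: burst=6, C=16
  Job 4: burst=13, C=29
Average completion = 60/4 = 15.0

15.0


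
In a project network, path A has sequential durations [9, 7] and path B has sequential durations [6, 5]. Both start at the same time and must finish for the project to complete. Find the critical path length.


Path A total = 9 + 7 = 16
Path B total = 6 + 5 = 11
Critical path = longest path = max(16, 11) = 16

16


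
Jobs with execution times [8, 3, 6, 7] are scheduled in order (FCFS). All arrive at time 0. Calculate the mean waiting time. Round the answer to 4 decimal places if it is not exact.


FCFS order (as given): [8, 3, 6, 7]
Waiting times:
  Job 1: wait = 0
  Job 2: wait = 8
  Job 3: wait = 11
  Job 4: wait = 17
Sum of waiting times = 36
Average waiting time = 36/4 = 9.0

9.0


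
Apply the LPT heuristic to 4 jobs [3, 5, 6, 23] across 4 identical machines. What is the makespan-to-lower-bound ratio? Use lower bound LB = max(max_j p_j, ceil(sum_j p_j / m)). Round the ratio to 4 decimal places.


LPT order: [23, 6, 5, 3]
Machine loads after assignment: [23, 6, 5, 3]
LPT makespan = 23
Lower bound = max(max_job, ceil(total/4)) = max(23, 10) = 23
Ratio = 23 / 23 = 1.0

1.0


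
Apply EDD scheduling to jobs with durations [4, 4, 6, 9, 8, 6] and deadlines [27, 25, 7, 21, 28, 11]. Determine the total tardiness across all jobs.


Sort by due date (EDD order): [(6, 7), (6, 11), (9, 21), (4, 25), (4, 27), (8, 28)]
Compute completion times and tardiness:
  Job 1: p=6, d=7, C=6, tardiness=max(0,6-7)=0
  Job 2: p=6, d=11, C=12, tardiness=max(0,12-11)=1
  Job 3: p=9, d=21, C=21, tardiness=max(0,21-21)=0
  Job 4: p=4, d=25, C=25, tardiness=max(0,25-25)=0
  Job 5: p=4, d=27, C=29, tardiness=max(0,29-27)=2
  Job 6: p=8, d=28, C=37, tardiness=max(0,37-28)=9
Total tardiness = 12

12


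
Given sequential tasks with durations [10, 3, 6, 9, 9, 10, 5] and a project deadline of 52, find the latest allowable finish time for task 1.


LF(activity 1) = deadline - sum of successor durations
Successors: activities 2 through 7 with durations [3, 6, 9, 9, 10, 5]
Sum of successor durations = 42
LF = 52 - 42 = 10

10


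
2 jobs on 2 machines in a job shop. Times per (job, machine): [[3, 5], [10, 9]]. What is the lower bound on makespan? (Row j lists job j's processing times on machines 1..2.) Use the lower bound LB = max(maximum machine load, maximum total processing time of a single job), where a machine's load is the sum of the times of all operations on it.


Machine loads:
  Machine 1: 3 + 10 = 13
  Machine 2: 5 + 9 = 14
Max machine load = 14
Job totals:
  Job 1: 8
  Job 2: 19
Max job total = 19
Lower bound = max(14, 19) = 19

19


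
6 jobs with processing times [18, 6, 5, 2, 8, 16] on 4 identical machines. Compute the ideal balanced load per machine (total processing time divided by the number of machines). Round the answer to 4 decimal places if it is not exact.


Total processing time = 18 + 6 + 5 + 2 + 8 + 16 = 55
Number of machines = 4
Ideal balanced load = 55 / 4 = 13.75

13.75


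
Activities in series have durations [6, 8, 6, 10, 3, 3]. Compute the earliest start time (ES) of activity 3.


Activity 3 starts after activities 1 through 2 complete.
Predecessor durations: [6, 8]
ES = 6 + 8 = 14

14


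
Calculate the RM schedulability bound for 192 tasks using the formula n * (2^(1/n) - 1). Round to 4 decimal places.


Compute 2^(1/192) = 1.0036166660
Subtract 1: 1.0036166660 - 1 = 0.0036166660
Multiply by n: 192 * 0.0036166660 = 0.6943998720
Round to 4 dp: 0.6944

0.6944


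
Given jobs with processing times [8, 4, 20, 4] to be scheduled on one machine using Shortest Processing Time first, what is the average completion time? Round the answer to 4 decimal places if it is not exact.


Sort jobs by processing time (SPT order): [4, 4, 8, 20]
Compute completion times sequentially:
  Job 1: processing = 4, completes at 4
  Job 2: processing = 4, completes at 8
  Job 3: processing = 8, completes at 16
  Job 4: processing = 20, completes at 36
Sum of completion times = 64
Average completion time = 64/4 = 16.0

16.0


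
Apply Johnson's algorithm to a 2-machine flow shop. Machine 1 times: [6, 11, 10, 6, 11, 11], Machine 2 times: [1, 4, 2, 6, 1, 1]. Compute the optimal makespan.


Apply Johnson's rule:
  Group 1 (a <= b): [(4, 6, 6)]
  Group 2 (a > b): [(2, 11, 4), (3, 10, 2), (1, 6, 1), (5, 11, 1), (6, 11, 1)]
Optimal job order: [4, 2, 3, 1, 5, 6]
Schedule:
  Job 4: M1 done at 6, M2 done at 12
  Job 2: M1 done at 17, M2 done at 21
  Job 3: M1 done at 27, M2 done at 29
  Job 1: M1 done at 33, M2 done at 34
  Job 5: M1 done at 44, M2 done at 45
  Job 6: M1 done at 55, M2 done at 56
Makespan = 56

56


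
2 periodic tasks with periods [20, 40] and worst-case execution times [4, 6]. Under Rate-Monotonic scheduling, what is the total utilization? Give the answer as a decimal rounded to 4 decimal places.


Compute individual utilizations (exact fractions):
  Task 1: C/T = 4/20 = 1/5 (approx. 0.2)
  Task 2: C/T = 6/40 = 3/20 (approx. 0.15)
Total utilization U = 1/5 + 3/20 = 7/20
Rounded to 4 decimal places: U = 0.3500
RM (Liu & Layland) bound for 2 tasks = 0.828427; compare with U = 7/20 (approx. 0.350000)
U <= bound, so schedulable by RM sufficient condition.

0.3500


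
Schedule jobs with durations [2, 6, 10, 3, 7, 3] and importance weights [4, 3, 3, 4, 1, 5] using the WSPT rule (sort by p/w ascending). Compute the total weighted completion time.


Compute p/w ratios and sort ascending (WSPT): [(2, 4), (3, 5), (3, 4), (6, 3), (10, 3), (7, 1)]
Compute weighted completion times:
  Job (p=2,w=4): C=2, w*C=4*2=8
  Job (p=3,w=5): C=5, w*C=5*5=25
  Job (p=3,w=4): C=8, w*C=4*8=32
  Job (p=6,w=3): C=14, w*C=3*14=42
  Job (p=10,w=3): C=24, w*C=3*24=72
  Job (p=7,w=1): C=31, w*C=1*31=31
Total weighted completion time = 210

210


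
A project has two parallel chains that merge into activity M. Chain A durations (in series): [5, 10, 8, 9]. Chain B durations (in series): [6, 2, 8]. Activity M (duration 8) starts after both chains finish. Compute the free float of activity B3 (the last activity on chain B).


ES(B3) = sum of predecessors on chain B = 8
EF(B3) = ES + duration = 8 + 8 = 16
Successor of B3 is M. ES(M) = max(sum(A), sum(B)) = max(32, 16) = 32
Free float = ES(successor) - EF(current) = 32 - 16 = 16

16


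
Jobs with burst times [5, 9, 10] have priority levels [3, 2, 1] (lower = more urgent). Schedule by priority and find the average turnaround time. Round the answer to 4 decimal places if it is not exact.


Sort by priority (ascending = highest first):
Order: [(1, 10), (2, 9), (3, 5)]
Completion times:
  Priority 1, burst=10, C=10
  Priority 2, burst=9, C=19
  Priority 3, burst=5, C=24
Average turnaround = 53/3 = 17.6667

17.6667


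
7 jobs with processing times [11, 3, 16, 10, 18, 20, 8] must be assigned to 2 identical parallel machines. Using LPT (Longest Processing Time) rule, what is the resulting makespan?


Sort jobs in decreasing order (LPT): [20, 18, 16, 11, 10, 8, 3]
Assign each job to the least loaded machine:
  Machine 1: jobs [20, 11, 10, 3], load = 44
  Machine 2: jobs [18, 16, 8], load = 42
Makespan = max load = 44

44


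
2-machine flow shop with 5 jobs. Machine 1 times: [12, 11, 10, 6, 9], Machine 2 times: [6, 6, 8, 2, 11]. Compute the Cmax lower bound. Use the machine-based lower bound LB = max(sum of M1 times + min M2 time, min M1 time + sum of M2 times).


LB1 = sum(M1 times) + min(M2 times) = 48 + 2 = 50
LB2 = min(M1 times) + sum(M2 times) = 6 + 33 = 39
Lower bound = max(LB1, LB2) = max(50, 39) = 50

50


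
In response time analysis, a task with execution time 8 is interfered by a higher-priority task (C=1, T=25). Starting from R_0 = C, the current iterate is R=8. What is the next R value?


R_next = C + ceil(R_prev / T_hp) * C_hp
ceil(8 / 25) = ceil(0.32) = 1
Interference = 1 * 1 = 1
R_next = 8 + 1 = 9

9


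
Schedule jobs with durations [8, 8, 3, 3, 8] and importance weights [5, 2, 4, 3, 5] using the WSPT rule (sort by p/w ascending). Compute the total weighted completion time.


Compute p/w ratios and sort ascending (WSPT): [(3, 4), (3, 3), (8, 5), (8, 5), (8, 2)]
Compute weighted completion times:
  Job (p=3,w=4): C=3, w*C=4*3=12
  Job (p=3,w=3): C=6, w*C=3*6=18
  Job (p=8,w=5): C=14, w*C=5*14=70
  Job (p=8,w=5): C=22, w*C=5*22=110
  Job (p=8,w=2): C=30, w*C=2*30=60
Total weighted completion time = 270

270


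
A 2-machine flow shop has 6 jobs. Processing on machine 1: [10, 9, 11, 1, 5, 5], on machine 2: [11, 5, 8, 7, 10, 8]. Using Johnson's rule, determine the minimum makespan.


Apply Johnson's rule:
  Group 1 (a <= b): [(4, 1, 7), (5, 5, 10), (6, 5, 8), (1, 10, 11)]
  Group 2 (a > b): [(3, 11, 8), (2, 9, 5)]
Optimal job order: [4, 5, 6, 1, 3, 2]
Schedule:
  Job 4: M1 done at 1, M2 done at 8
  Job 5: M1 done at 6, M2 done at 18
  Job 6: M1 done at 11, M2 done at 26
  Job 1: M1 done at 21, M2 done at 37
  Job 3: M1 done at 32, M2 done at 45
  Job 2: M1 done at 41, M2 done at 50
Makespan = 50

50


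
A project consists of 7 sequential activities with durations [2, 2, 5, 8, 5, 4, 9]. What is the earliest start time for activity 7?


Activity 7 starts after activities 1 through 6 complete.
Predecessor durations: [2, 2, 5, 8, 5, 4]
ES = 2 + 2 + 5 + 8 + 5 + 4 = 26

26


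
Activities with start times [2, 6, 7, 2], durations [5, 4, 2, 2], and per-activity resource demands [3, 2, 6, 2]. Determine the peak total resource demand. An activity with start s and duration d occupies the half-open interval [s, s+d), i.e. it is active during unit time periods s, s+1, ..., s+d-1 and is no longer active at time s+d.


Each activity i is active on [start_i, start_i + duration_i).
Compute total resource usage per time slot:
  t=0: active resources = [], total = 0
  t=1: active resources = [], total = 0
  t=2: active resources = [3, 2], total = 5
  t=3: active resources = [3, 2], total = 5
  t=4: active resources = [3], total = 3
  t=5: active resources = [3], total = 3
  t=6: active resources = [3, 2], total = 5
  t=7: active resources = [2, 6], total = 8
  t=8: active resources = [2, 6], total = 8
  t=9: active resources = [2], total = 2
Peak resource demand = 8

8


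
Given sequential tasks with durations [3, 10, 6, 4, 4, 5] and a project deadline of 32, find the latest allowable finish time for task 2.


LF(activity 2) = deadline - sum of successor durations
Successors: activities 3 through 6 with durations [6, 4, 4, 5]
Sum of successor durations = 19
LF = 32 - 19 = 13

13


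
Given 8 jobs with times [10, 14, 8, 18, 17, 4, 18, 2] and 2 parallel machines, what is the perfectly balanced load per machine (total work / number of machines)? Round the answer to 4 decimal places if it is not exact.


Total processing time = 10 + 14 + 8 + 18 + 17 + 4 + 18 + 2 = 91
Number of machines = 2
Ideal balanced load = 91 / 2 = 45.5

45.5


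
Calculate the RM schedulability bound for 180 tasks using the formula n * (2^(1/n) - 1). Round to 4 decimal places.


Compute 2^(1/180) = 1.0038582416
Subtract 1: 1.0038582416 - 1 = 0.0038582416
Multiply by n: 180 * 0.0038582416 = 0.6944834880
Round to 4 dp: 0.6945

0.6945


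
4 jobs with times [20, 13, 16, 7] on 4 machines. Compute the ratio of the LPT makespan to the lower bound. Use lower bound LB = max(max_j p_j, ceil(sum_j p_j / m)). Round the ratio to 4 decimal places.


LPT order: [20, 16, 13, 7]
Machine loads after assignment: [20, 16, 13, 7]
LPT makespan = 20
Lower bound = max(max_job, ceil(total/4)) = max(20, 14) = 20
Ratio = 20 / 20 = 1.0

1.0


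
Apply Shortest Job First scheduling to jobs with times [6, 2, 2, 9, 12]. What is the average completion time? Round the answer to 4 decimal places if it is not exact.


SJF order (ascending): [2, 2, 6, 9, 12]
Completion times:
  Job 1: burst=2, C=2
  Job 2: burst=2, C=4
  Job 3: burst=6, C=10
  Job 4: burst=9, C=19
  Job 5: burst=12, C=31
Average completion = 66/5 = 13.2

13.2


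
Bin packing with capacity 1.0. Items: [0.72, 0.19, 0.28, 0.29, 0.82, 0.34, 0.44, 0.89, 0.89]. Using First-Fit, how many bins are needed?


Place items sequentially using First-Fit:
  Item 0.72 -> new Bin 1
  Item 0.19 -> Bin 1 (now 0.91)
  Item 0.28 -> new Bin 2
  Item 0.29 -> Bin 2 (now 0.57)
  Item 0.82 -> new Bin 3
  Item 0.34 -> Bin 2 (now 0.91)
  Item 0.44 -> new Bin 4
  Item 0.89 -> new Bin 5
  Item 0.89 -> new Bin 6
Total bins used = 6

6
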